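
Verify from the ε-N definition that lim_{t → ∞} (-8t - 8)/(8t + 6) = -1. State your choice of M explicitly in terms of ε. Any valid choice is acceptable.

Suppose ε > 0. We seek M > 0 such that t > M implies |(-8t - 8)/(8t + 6) + 1| < ε.
(-8t - 8)/(8t + 6) + 1 = (8(-8t - 8) − (-8)(8t + 6)) / (8(8t + 6)) = -16/(8(8t + 6)).
For t > 0 we have 8t + 6 > 8t, so |(-8t - 8)/(8t + 6) + 1| = 16/(8(8t + 6)) < 16/(8·8t) = (1/4)/t.
Thus |(-8t - 8)/(8t + 6) + 1| < ε whenever t > (1/4)/ε.
Take M = (1/4)/ε. If t > M then |(-8t - 8)/(8t + 6) + 1| < (1/4)/t < ε.

M = (1/4)/ε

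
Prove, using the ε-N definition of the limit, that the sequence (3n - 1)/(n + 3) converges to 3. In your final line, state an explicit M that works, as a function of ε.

Fix ε > 0. For n ≥ 1, |(3n - 1)/(n + 3) − 3| = |-10|/((n + 3)) = 10/((n + 3)).
Since n + 3 ≥ n for n ≥ 1, this is ≤ 10/(n) = 10/n.
So |(3n - 1)/(n + 3) − 3| < ε whenever n > 10/ε.
Take M = 10/ε. If n > M then |(3n - 1)/(n + 3) − 3| ≤ 10/n < ε.

M = 10/ε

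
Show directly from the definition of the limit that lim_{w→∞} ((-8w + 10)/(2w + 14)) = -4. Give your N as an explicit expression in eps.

Suppose eps > 0. We seek N > 0 such that w > N implies |(-8w + 10)/(2w + 14) + 4| < eps.
(-8w + 10)/(2w + 14) + 4 = (2(-8w + 10) − (-8)(2w + 14)) / (2(2w + 14)) = 132/(2(2w + 14)).
For w > 0 we have 2w + 14 > 2w, so |(-8w + 10)/(2w + 14) + 4| = 132/(2(2w + 14)) < 132/(2·2w) = 33/w.
Thus |(-8w + 10)/(2w + 14) + 4| < eps whenever w > 33/eps.
Take N = 33/eps. If w > N then |(-8w + 10)/(2w + 14) + 4| < 33/w < eps.

N = 33/eps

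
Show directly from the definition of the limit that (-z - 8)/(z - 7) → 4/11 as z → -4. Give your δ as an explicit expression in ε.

δ = min(11/2, (121/30)ε)

Suppose ε > 0. We want δ > 0 with 0 < |z + 4| < δ ⇒ |(-z - 8)/(z - 7) − (4/11)| < ε.
Combining over a common denominator, (-z - 8)/(z - 7) − (4/11) = [(-z - 8)·(-11) − (-4)·(z - 7)] / [(-11)·(z - 7)] = 15(z + 4) / ((-11)(z - 7)).
So |(-z - 8)/(z - 7) − (4/11)| = 15|z + 4| / (11·|z − 7|).
Restrict δ ≤ 11/2. Then |z + 4| < 11/2 gives |z − 7| = |(z + 4) + (-11)| ≥ 11 − 11/2 = 11/2.
Hence |(-z - 8)/(z - 7) − (4/11)| < 15|z + 4|/(11·(11/2)) = (30/121)|z + 4|, which is < ε once |z + 4| < (121/30)ε.
Take δ = min(11/2, (121/30)ε). Then 0 < |z + 4| < δ forces both bounds, so |(-z - 8)/(z - 7) − (4/11)| < ε.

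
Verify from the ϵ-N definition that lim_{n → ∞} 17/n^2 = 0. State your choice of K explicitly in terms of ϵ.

K = (17/ϵ)^{1/2}

Let ϵ > 0 be given. For n ≥ 1, |17/n^2 − 0| = 17/n^2.
17/n^2 < ϵ ⇔ n^2 > 17/ϵ ⇔ n > (17/ϵ)^{1/2}.
Take K = (17/ϵ)^{1/2}. Then n > K implies 17/n^2 < ϵ.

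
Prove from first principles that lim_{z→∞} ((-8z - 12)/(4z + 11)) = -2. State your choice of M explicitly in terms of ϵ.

Suppose ϵ > 0. We seek M > 0 such that z > M implies |(-8z - 12)/(4z + 11) + 2| < ϵ.
(-8z - 12)/(4z + 11) + 2 = (4(-8z - 12) − (-8)(4z + 11)) / (4(4z + 11)) = 40/(4(4z + 11)).
For z > 0 we have 4z + 11 > 4z, so |(-8z - 12)/(4z + 11) + 2| = 40/(4(4z + 11)) < 40/(4·4z) = (5/2)/z.
Thus |(-8z - 12)/(4z + 11) + 2| < ϵ whenever z > (5/2)/ϵ.
Take M = (5/2)/ϵ. If z > M then |(-8z - 12)/(4z + 11) + 2| < (5/2)/z < ϵ.

M = (5/2)/ϵ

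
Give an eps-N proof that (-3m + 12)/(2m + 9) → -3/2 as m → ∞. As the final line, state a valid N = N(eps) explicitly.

Suppose eps > 0. For m ≥ 1, |(-3m + 12)/(2m + 9) + 3/2| = |51|/(2(2m + 9)) = 51/(2(2m + 9)).
Since 2m + 9 ≥ 2m for m ≥ 1, this is ≤ 51/(2·2m) = (51/4)/m.
So |(-3m + 12)/(2m + 9) + 3/2| < eps whenever m > (51/4)/eps.
Take N = (51/4)/eps. If m > N then |(-3m + 12)/(2m + 9) + 3/2| ≤ (51/4)/m < eps.

N = (51/4)/eps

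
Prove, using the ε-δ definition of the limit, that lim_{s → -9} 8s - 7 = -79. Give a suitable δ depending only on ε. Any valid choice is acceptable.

δ = ε/8

Suppose ε > 0. We need δ > 0 so that 0 < |s + 9| < δ implies |(8s - 7) + 79| < ε.
|(8s - 7) + 79| = |8s + 72| = 8|s + 9|.
So 8|s + 9| < ε exactly when |s + 9| < ε/8.
Choosing δ = ε/8 gives |(8s - 7) + 79| = 8|s + 9| < ε whenever |s + 9| < δ.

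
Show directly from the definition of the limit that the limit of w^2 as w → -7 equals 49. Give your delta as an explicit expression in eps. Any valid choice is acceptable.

Let eps > 0. We seek delta > 0 with 0 < |w + 7| < delta ⇒ |w^2 − 49| < eps.
Factor: w^2 − 49 = (w + 7)(w - 7), so |w^2 − 49| = |w + 7|·|w - 7|.
Impose delta ≤ 1 so that |w| < 8; then |w - 7| ≤ 15.
Hence |w^2 − 49| ≤ 15|w + 7|, which is < eps once |w + 7| < eps/15.
Take delta = min(1, eps/15). If 0 < |w + 7| < delta then both bounds hold and |w^2 − 49| ≤ 15|w + 7| < 15·(eps/15) = eps.

delta = min(1, eps/15)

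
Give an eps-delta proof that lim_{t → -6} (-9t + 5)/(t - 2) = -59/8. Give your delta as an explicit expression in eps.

delta = min(4, (32/13)eps)

Let eps > 0 be given. We want delta > 0 with 0 < |t + 6| < delta ⇒ |(-9t + 5)/(t - 2) + 59/8| < eps.
Combining over a common denominator, (-9t + 5)/(t - 2) + 59/8 = [(-9t + 5)·(-8) − 59·(t - 2)] / [(-8)·(t - 2)] = 13(t + 6) / ((-8)(t - 2)).
So |(-9t + 5)/(t - 2) + 59/8| = 13|t + 6| / (8·|t − 2|).
Restrict delta ≤ 4. Then |t + 6| < 4 gives |t − 2| = |(t + 6) + (-8)| ≥ 8 − 4 = 4.
Hence |(-9t + 5)/(t - 2) + 59/8| < 13|t + 6|/(8·4) = (13/32)|t + 6|, which is < eps once |t + 6| < (32/13)eps.
Take delta = min(4, (32/13)eps). Then 0 < |t + 6| < delta forces both bounds, so |(-9t + 5)/(t - 2) + 59/8| < eps.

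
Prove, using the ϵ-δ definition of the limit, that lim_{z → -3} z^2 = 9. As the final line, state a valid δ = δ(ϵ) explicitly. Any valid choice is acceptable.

δ = min(2, ϵ/8)

Let ϵ > 0 be given. We seek δ > 0 with 0 < |z + 3| < δ ⇒ |z^2 − 9| < ϵ.
Factor: z^2 − 9 = (z + 3)(z - 3), so |z^2 − 9| = |z + 3|·|z - 3|.
Impose δ ≤ 2 so that |z| < 5; then |z - 3| ≤ 8.
Hence |z^2 − 9| ≤ 8|z + 3|, which is < ϵ once |z + 3| < ϵ/8.
Take δ = min(2, ϵ/8). If 0 < |z + 3| < δ then both bounds hold and |z^2 − 9| ≤ 8|z + 3| < 8·(ϵ/8) = ϵ.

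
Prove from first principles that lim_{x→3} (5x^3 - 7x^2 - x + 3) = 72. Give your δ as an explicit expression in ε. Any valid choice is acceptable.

δ = min(1, ε/135)

Let ε > 0 be given. We want δ > 0 such that 0 < |x − 3| < δ implies |(5x^3 - 7x^2 - x + 3) − 72| < ε.
(5x^3 - 7x^2 - x + 3) − 72 = 5x^3 - 7x^2 - x - 69 = (x − 3)(5x^2 + 8x + 23).
So |(5x^3 - 7x^2 - x + 3) − 72| = |x − 3|·|5x^2 + 8x + 23|.
Require δ ≤ 1. Then |x − 3| < 1 gives |x| < 4, and by the triangle inequality |5x^2 + 8x + 23| ≤ 5·4^2 + 8·4 + 23 = 135.
Hence |(5x^3 - 7x^2 - x + 3) − 72| ≤ 135|x − 3| < ε provided |x − 3| < ε/135.
Take δ = min(1, ε/135). Then 0 < |x − 3| < δ gives both |x − 3| < 1 and |x − 3| < ε/135, so |(5x^3 - 7x^2 - x + 3) − 72| < ε.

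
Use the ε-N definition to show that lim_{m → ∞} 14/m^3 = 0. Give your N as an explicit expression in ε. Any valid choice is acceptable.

N = (14/ε)^{1/3}

Fix ε > 0. For m ≥ 1, |14/m^3 − 0| = 14/m^3.
14/m^3 < ε ⇔ m^3 > 14/ε ⇔ m > (14/ε)^{1/3}.
Take N = (14/ε)^{1/3}. Then m > N implies 14/m^3 < ε.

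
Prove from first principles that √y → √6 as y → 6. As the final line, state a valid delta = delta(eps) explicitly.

delta = min(6, √6·eps)

Let eps > 0. We want delta > 0 such that 0 < |y − 6| < delta implies |√y − √6| < eps.
Multiplying by the conjugate, |√y − √6| = |y − 6|/(√y + √6).
Restrict delta ≤ 6 so that |y − 6| < 6 forces y > 0, and then √y + √6 > √6.
Hence |√y − √6| < |y − 6|/√6, which is < eps once |y − 6| < √6·eps.
Take delta = min(6, √6·eps). If 0 < |y − 6| < delta then y > 0 and |√y − √6| < |y − 6|/√6 < eps.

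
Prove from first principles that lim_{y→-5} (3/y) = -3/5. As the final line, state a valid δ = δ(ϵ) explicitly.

δ = min(5/2, (25/6)ϵ)

Fix ϵ > 0. We seek δ > 0 such that 0 < |y + 5| < δ implies |3/y + 3/5| < ϵ.
|3/y + 3/5| = 3·|-5 − y|/(5·|y|) = 3|y + 5|/(5|y|).
Restrict δ ≤ 5/2. Then |y + 5| < 5/2 gives |y| > 5/2, so 5|y| > 25/2.
Then |3/y + 3/5| < 3|y + 5|/(25/2), which is < ϵ when |y + 5| < (25/6)ϵ.
Take δ = min(5/2, (25/6)ϵ). Then 0 < |y + 5| < δ gives both |y + 5| < 5/2 and |y + 5| < (25/6)ϵ, so |3/y + 3/5| < ϵ.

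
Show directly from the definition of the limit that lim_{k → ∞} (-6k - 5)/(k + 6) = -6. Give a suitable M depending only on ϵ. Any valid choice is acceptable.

M = 31/ϵ

Fix ϵ > 0. For k ≥ 1, |(-6k - 5)/(k + 6) + 6| = |31|/((k + 6)) = 31/((k + 6)).
Since k + 6 ≥ k for k ≥ 1, this is ≤ 31/(k) = 31/k.
So |(-6k - 5)/(k + 6) + 6| < ϵ whenever k > 31/ϵ.
Take M = 31/ϵ. If k > M then |(-6k - 5)/(k + 6) + 6| ≤ 31/k < ϵ.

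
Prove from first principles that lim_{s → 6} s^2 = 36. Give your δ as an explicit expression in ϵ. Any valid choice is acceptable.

Let ϵ > 0 be given. We seek δ > 0 with 0 < |s − 6| < δ ⇒ |s^2 − 36| < ϵ.
Factor: s^2 − 36 = (s − 6)(s + 6), so |s^2 − 36| = |s − 6|·|s + 6|.
Restrict δ ≤ 2. Then |s − 6| < 2 gives |s| < 8, so by the triangle inequality |s + 6| ≤ 8 + 6 = 14.
Hence |s^2 − 36| ≤ 14|s − 6|, which is < ϵ once |s − 6| < ϵ/14.
Take δ = min(2, ϵ/14). If 0 < |s − 6| < δ then both bounds hold and |s^2 − 36| ≤ 14|s − 6| < 14·(ϵ/14) = ϵ.

δ = min(2, ϵ/14)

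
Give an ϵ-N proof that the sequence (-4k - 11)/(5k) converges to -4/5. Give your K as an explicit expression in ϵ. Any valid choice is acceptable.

K = (11/5)/ϵ

Suppose ϵ > 0. For k ≥ 1, |(-4k - 11)/(5k) + 4/5| = |-55|/(5(5k)) = 55/(5(5k)).
Since 5k ≥ 5k for k ≥ 1, this is ≤ 55/(5·5k) = (11/5)/k.
So |(-4k - 11)/(5k) + 4/5| < ϵ whenever k > (11/5)/ϵ.
Take K = (11/5)/ϵ. If k > K then |(-4k - 11)/(5k) + 4/5| ≤ (11/5)/k < ϵ.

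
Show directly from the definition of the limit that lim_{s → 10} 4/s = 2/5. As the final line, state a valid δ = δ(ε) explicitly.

Suppose ε > 0. We seek δ > 0 such that 0 < |s − 10| < δ implies |4/s − (2/5)| < ε.
|4/s − (2/5)| = 4·|10 − s|/(10·|s|) = 4|s − 10|/(10|s|).
Require δ ≤ 5 so that |s| > 10 − 5 = 5, hence 10|s| > 50.
Then |4/s − (2/5)| < 4|s − 10|/50, which is < ε when |s − 10| < (25/2)ε.
Take δ = min(5, (25/2)ε). Then 0 < |s − 10| < δ gives both |s − 10| < 5 and |s − 10| < (25/2)ε, so |4/s − (2/5)| < ε.

δ = min(5, (25/2)ε)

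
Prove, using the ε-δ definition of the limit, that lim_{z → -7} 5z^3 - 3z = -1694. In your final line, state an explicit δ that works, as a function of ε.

δ = min(1, ε/842)

Let ε > 0. We want δ > 0 such that 0 < |z + 7| < δ implies |(5z^3 - 3z) + 1694| < ε.
(5z^3 - 3z) + 1694 = 5z^3 - 3z + 1694 = (z + 7)(5z^2 - 35z + 242).
So |(5z^3 - 3z) + 1694| = |z + 7|·|5z^2 - 35z + 242|.
Assume first that |z + 7| < 1, so |z| < 8. Then |5z^2 - 35z + 242| ≤ 5·8^2 + 35·8 + 242 = 842.
Hence |(5z^3 - 3z) + 1694| ≤ 842|z + 7| < ε provided |z + 7| < ε/842.
Take δ = min(1, ε/842). Then 0 < |z + 7| < δ gives both |z + 7| < 1 and |z + 7| < ε/842, so |(5z^3 - 3z) + 1694| < ε.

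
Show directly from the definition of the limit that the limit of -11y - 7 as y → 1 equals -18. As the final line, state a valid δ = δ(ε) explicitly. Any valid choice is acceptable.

δ = ε/11

Let ε > 0. We need δ > 0 so that 0 < |y − 1| < δ implies |(-11y - 7) + 18| < ε.
Since (-11y - 7) + 18 = -11(y − 1), we have |(-11y - 7) + 18| = 11|y − 1|.
Thus it suffices that |y − 1| < ε/11.
Choosing δ = ε/11 gives |(-11y - 7) + 18| = 11|y − 1| < ε whenever |y − 1| < δ.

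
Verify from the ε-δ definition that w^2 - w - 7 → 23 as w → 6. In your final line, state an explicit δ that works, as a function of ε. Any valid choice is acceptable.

δ = min(1, ε/12)

Let ε > 0. We want δ > 0 such that 0 < |w − 6| < δ implies |(w^2 - w - 7) − 23| < ε.
(w^2 - w - 7) − 23 = w^2 - w - 30 = (w − 6)(w + 5).
So |(w^2 - w - 7) − 23| = |w − 6|·|w + 5|.
Assume first that |w − 6| < 1, so |w| < 7. Then |w + 5| ≤ 7 + 5 = 12.
Hence |(w^2 - w - 7) − 23| ≤ 12|w − 6| < ε provided |w − 6| < ε/12.
Take δ = min(1, ε/12). Then 0 < |w − 6| < δ gives both |w − 6| < 1 and |w − 6| < ε/12, so |(w^2 - w - 7) − 23| < ε.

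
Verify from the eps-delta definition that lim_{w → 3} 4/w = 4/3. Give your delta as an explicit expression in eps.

Fix eps > 0. We seek delta > 0 such that 0 < |w − 3| < delta implies |4/w − (4/3)| < eps.
|4/w − (4/3)| = 4·|3 − w|/(3·|w|) = 4|w − 3|/(3|w|).
Restrict delta ≤ 3/2. Then |w − 3| < 3/2 gives |w| > 3/2, so 3|w| > 9/2.
Then |4/w − (4/3)| < 4|w − 3|/(9/2), which is < eps when |w − 3| < (9/8)eps.
Take delta = min(3/2, (9/8)eps). Then 0 < |w − 3| < delta gives both |w − 3| < 3/2 and |w − 3| < (9/8)eps, so |4/w − (4/3)| < eps.

delta = min(3/2, (9/8)eps)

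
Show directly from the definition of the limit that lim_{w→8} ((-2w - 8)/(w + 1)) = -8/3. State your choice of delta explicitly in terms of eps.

Let eps > 0. We want delta > 0 with 0 < |w − 8| < delta ⇒ |(-2w - 8)/(w + 1) + 8/3| < eps.
Combining over a common denominator, (-2w - 8)/(w + 1) + 8/3 = [(-2w - 8)·9 − (-24)·(w + 1)] / [9·(w + 1)] = 6(w − 8) / (9(w + 1)).
So |(-2w - 8)/(w + 1) + 8/3| = 6|w − 8| / (9·|w + 1|).
Restrict delta ≤ 9/2. Then |w − 8| < 9/2 gives |w + 1| = |(w − 8) + 9| ≥ 9 − 9/2 = 9/2.
Hence |(-2w - 8)/(w + 1) + 8/3| < 6|w − 8|/(9·(9/2)) = (4/27)|w − 8|, which is < eps once |w − 8| < (27/4)eps.
Take delta = min(9/2, (27/4)eps). Then 0 < |w − 8| < delta forces both bounds, so |(-2w - 8)/(w + 1) + 8/3| < eps.

delta = min(9/2, (27/4)eps)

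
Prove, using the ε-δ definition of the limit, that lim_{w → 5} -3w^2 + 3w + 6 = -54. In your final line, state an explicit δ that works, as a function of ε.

δ = min(1, ε/30)

Fix ε > 0. We want δ > 0 such that 0 < |w − 5| < δ implies |(-3w^2 + 3w + 6) + 54| < ε.
(-3w^2 + 3w + 6) + 54 = -3w^2 + 3w + 60 = (w − 5)(-3w - 12).
So |(-3w^2 + 3w + 6) + 54| = |w − 5|·|-3w - 12|.
Require δ ≤ 1. Then |w − 5| < 1 gives |w| < 6, and by the triangle inequality |-3w - 12| ≤ 3·6 + 12 = 30.
Hence |(-3w^2 + 3w + 6) + 54| ≤ 30|w − 5| < ε provided |w − 5| < ε/30.
Choosing δ = min(1, ε/30) ensures both conditions, hence |(-3w^2 + 3w + 6) + 54| < ε.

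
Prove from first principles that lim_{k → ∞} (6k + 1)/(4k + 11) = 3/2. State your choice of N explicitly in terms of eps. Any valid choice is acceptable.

Let eps > 0. For k ≥ 1, |(6k + 1)/(4k + 11) − (3/2)| = |-62|/(4(4k + 11)) = 62/(4(4k + 11)).
Since 4k + 11 ≥ 4k for k ≥ 1, this is ≤ 62/(4·4k) = (31/8)/k.
So |(6k + 1)/(4k + 11) − (3/2)| < eps whenever k > (31/8)/eps.
Take N = (31/8)/eps. If k > N then |(6k + 1)/(4k + 11) − (3/2)| ≤ (31/8)/k < eps.

N = (31/8)/eps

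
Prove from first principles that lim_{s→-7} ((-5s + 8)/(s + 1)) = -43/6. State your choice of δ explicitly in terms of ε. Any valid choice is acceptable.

δ = min(3, (18/13)ε)

Let ε > 0 be given. We want δ > 0 with 0 < |s + 7| < δ ⇒ |(-5s + 8)/(s + 1) + 43/6| < ε.
Combining over a common denominator, (-5s + 8)/(s + 1) + 43/6 = [(-5s + 8)·(-6) − 43·(s + 1)] / [(-6)·(s + 1)] = -13(s + 7) / ((-6)(s + 1)).
So |(-5s + 8)/(s + 1) + 43/6| = 13|s + 7| / (6·|s + 1|).
Require δ ≤ 3, so |s + 1| ≥ |-6| − |s + 7| > 6 − 3 = 3.
Hence |(-5s + 8)/(s + 1) + 43/6| < 13|s + 7|/(6·3) = (13/18)|s + 7|, which is < ε once |s + 7| < (18/13)ε.
Take δ = min(3, (18/13)ε). Then 0 < |s + 7| < δ forces both bounds, so |(-5s + 8)/(s + 1) + 43/6| < ε.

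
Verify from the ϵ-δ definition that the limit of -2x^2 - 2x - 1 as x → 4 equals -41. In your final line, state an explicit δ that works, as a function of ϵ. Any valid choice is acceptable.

Suppose ϵ > 0. We want δ > 0 such that 0 < |x − 4| < δ implies |(-2x^2 - 2x - 1) + 41| < ϵ.
(-2x^2 - 2x - 1) + 41 = -2x^2 - 2x + 40 = (x − 4)(-2x - 10).
So |(-2x^2 - 2x - 1) + 41| = |x − 4|·|-2x - 10|.
Require δ ≤ 1. Then |x − 4| < 1 gives |x| < 5, and by the triangle inequality |-2x - 10| ≤ 2·5 + 10 = 20.
Hence |(-2x^2 - 2x - 1) + 41| ≤ 20|x − 4| < ϵ provided |x − 4| < ϵ/20.
Choosing δ = min(1, ϵ/20) ensures both conditions, hence |(-2x^2 - 2x - 1) + 41| < ϵ.

δ = min(1, ϵ/20)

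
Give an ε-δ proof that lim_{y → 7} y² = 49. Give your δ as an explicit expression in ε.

δ = min(2, ε/16)

Let ε > 0 be given. We seek δ > 0 with 0 < |y − 7| < δ ⇒ |y² − 49| < ε.
Factor: y² − 49 = (y − 7)(y + 7), so |y² − 49| = |y − 7|·|y + 7|.
Impose δ ≤ 2 so that |y| < 9; then |y + 7| ≤ 16.
Hence |y² − 49| ≤ 16|y − 7|, which is < ε once |y − 7| < ε/16.
Take δ = min(2, ε/16). If 0 < |y − 7| < δ then both bounds hold and |y² − 49| ≤ 16|y − 7| < 16·(ε/16) = ε.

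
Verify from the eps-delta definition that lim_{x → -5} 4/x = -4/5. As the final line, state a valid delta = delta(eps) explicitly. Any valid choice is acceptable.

delta = min(5/2, (25/8)eps)

Suppose eps > 0. We seek delta > 0 such that 0 < |x + 5| < delta implies |4/x + 4/5| < eps.
|4/x + 4/5| = 4·|-5 − x|/(5·|x|) = 4|x + 5|/(5|x|).
Restrict delta ≤ 5/2. Then |x + 5| < 5/2 gives |x| > 5/2, so 5|x| > 25/2.
Then |4/x + 4/5| < 4|x + 5|/(25/2), which is < eps when |x + 5| < (25/8)eps.
Take delta = min(5/2, (25/8)eps). Then 0 < |x + 5| < delta gives both |x + 5| < 5/2 and |x + 5| < (25/8)eps, so |4/x + 4/5| < eps.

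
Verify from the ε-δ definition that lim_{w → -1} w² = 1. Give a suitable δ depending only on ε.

Let ε > 0 be given. We seek δ > 0 with 0 < |w + 1| < δ ⇒ |w² − 1| < ε.
Factor: w² − 1 = (w + 1)(w - 1), so |w² − 1| = |w + 1|·|w - 1|.
Restrict δ ≤ 1. Then |w + 1| < 1 gives |w| < 2, so by the triangle inequality |w - 1| ≤ 2 + 1 = 3.
Hence |w² − 1| ≤ 3|w + 1|, which is < ε once |w + 1| < ε/3.
Take δ = min(1, ε/3). If 0 < |w + 1| < δ then both bounds hold and |w² − 1| ≤ 3|w + 1| < 3·(ε/3) = ε.

δ = min(1, ε/3)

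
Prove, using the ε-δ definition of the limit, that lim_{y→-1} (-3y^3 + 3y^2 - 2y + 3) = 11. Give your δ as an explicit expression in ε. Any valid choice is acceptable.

Let ε > 0. We want δ > 0 such that 0 < |y + 1| < δ implies |(-3y^3 + 3y^2 - 2y + 3) − 11| < ε.
(-3y^3 + 3y^2 - 2y + 3) − 11 = -3y^3 + 3y^2 - 2y - 8 = (y + 1)(-3y^2 + 6y - 8).
So |(-3y^3 + 3y^2 - 2y + 3) − 11| = |y + 1|·|-3y^2 + 6y - 8|.
Assume first that |y + 1| < 2, so |y| < 3. Then |-3y^2 + 6y - 8| ≤ 3·3^2 + 6·3 + 8 = 53.
Hence |(-3y^3 + 3y^2 - 2y + 3) − 11| ≤ 53|y + 1| < ε provided |y + 1| < ε/53.
Take δ = min(2, ε/53). Then 0 < |y + 1| < δ gives both |y + 1| < 2 and |y + 1| < ε/53, so |(-3y^3 + 3y^2 - 2y + 3) − 11| < ε.

δ = min(2, ε/53)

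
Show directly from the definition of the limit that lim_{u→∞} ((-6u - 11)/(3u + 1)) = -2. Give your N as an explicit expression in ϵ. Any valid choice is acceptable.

Fix ϵ > 0. We seek N > 0 such that u > N implies |(-6u - 11)/(3u + 1) + 2| < ϵ.
(-6u - 11)/(3u + 1) + 2 = (3(-6u - 11) − (-6)(3u + 1)) / (3(3u + 1)) = -27/(3(3u + 1)).
For u > 0 we have 3u + 1 > 3u, so |(-6u - 11)/(3u + 1) + 2| = 27/(3(3u + 1)) < 27/(3·3u) = 3/u.
Thus |(-6u - 11)/(3u + 1) + 2| < ϵ whenever u > 3/ϵ.
Take N = 3/ϵ. If u > N then |(-6u - 11)/(3u + 1) + 2| < 3/u < ϵ.

N = 3/ϵ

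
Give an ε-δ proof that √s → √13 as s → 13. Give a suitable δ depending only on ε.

Suppose ε > 0. We want δ > 0 such that 0 < |s − 13| < δ implies |√s − √13| < ε.
Rationalise: √s − √13 = (s − 13)/(√s + √13), so |√s − √13| = |s − 13|/(√s + √13).
Restrict δ ≤ 13 so that |s − 13| < 13 forces s > 0, and then √s + √13 > √13.
Hence |√s − √13| < |s − 13|/√13, which is < ε once |s − 13| < √13·ε.
Take δ = min(13, √13·ε). If 0 < |s − 13| < δ then s > 0 and |√s − √13| < |s − 13|/√13 < ε.

δ = min(13, √13·ε)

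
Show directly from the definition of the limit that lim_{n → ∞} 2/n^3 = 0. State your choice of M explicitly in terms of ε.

Fix ε > 0. For n ≥ 1, |2/n^3 − 0| = 2/n^3.
2/n^3 < ε ⇔ n^3 > 2/ε ⇔ n > (2/ε)^{1/3}.
Take M = (2/ε)^{1/3}. Then n > M implies 2/n^3 < ε.

M = (2/ε)^{1/3}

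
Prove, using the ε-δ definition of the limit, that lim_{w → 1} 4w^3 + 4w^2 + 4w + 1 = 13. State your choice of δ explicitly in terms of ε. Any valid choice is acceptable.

Let ε > 0 be given. We want δ > 0 such that 0 < |w − 1| < δ implies |(4w^3 + 4w^2 + 4w + 1) − 13| < ε.
(4w^3 + 4w^2 + 4w + 1) − 13 = 4w^3 + 4w^2 + 4w - 12 = (w − 1)(4w^2 + 8w + 12).
So |(4w^3 + 4w^2 + 4w + 1) − 13| = |w − 1|·|4w^2 + 8w + 12|.
Require δ ≤ 2. Then |w − 1| < 2 gives |w| < 3, and by the triangle inequality |4w^2 + 8w + 12| ≤ 4·3^2 + 8·3 + 12 = 72.
Hence |(4w^3 + 4w^2 + 4w + 1) − 13| ≤ 72|w − 1| < ε provided |w − 1| < ε/72.
Choosing δ = min(2, ε/72) ensures both conditions, hence |(4w^3 + 4w^2 + 4w + 1) − 13| < ε.

δ = min(2, ε/72)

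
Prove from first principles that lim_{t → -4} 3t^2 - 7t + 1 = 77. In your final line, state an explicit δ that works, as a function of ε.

δ = min(2, ε/37)

Let ε > 0 be given. We want δ > 0 such that 0 < |t + 4| < δ implies |(3t^2 - 7t + 1) − 77| < ε.
(3t^2 - 7t + 1) − 77 = 3t^2 - 7t - 76 = (t + 4)(3t - 19).
So |(3t^2 - 7t + 1) − 77| = |t + 4|·|3t - 19|.
Assume first that |t + 4| < 2, so |t| < 6. Then |3t - 19| ≤ 3·6 + 19 = 37.
Hence |(3t^2 - 7t + 1) − 77| ≤ 37|t + 4| < ε provided |t + 4| < ε/37.
Take δ = min(2, ε/37). Then 0 < |t + 4| < δ gives both |t + 4| < 2 and |t + 4| < ε/37, so |(3t^2 - 7t + 1) − 77| < ε.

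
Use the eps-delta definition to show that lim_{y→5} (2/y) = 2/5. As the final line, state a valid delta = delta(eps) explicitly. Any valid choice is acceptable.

delta = min(5/2, (25/4)eps)

Let eps > 0. We seek delta > 0 such that 0 < |y − 5| < delta implies |2/y − (2/5)| < eps.
|2/y − (2/5)| = 2·|5 − y|/(5·|y|) = 2|y − 5|/(5|y|).
Restrict delta ≤ 5/2. Then |y − 5| < 5/2 gives |y| > 5/2, so 5|y| > 25/2.
Then |2/y − (2/5)| < 2|y − 5|/(25/2), which is < eps when |y − 5| < (25/4)eps.
Take delta = min(5/2, (25/4)eps). Then 0 < |y − 5| < delta gives both |y − 5| < 5/2 and |y − 5| < (25/4)eps, so |2/y − (2/5)| < eps.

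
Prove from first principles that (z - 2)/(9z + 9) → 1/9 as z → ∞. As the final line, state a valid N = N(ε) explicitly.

N = (1/3)/ε

Suppose ε > 0. We seek N > 0 such that z > N implies |(z - 2)/(9z + 9) − (1/9)| < ε.
(z - 2)/(9z + 9) − (1/9) = (9(z - 2) − (9z + 9)) / (9(9z + 9)) = -27/(9(9z + 9)).
For z > 0 we have 9z + 9 > 9z, so |(z - 2)/(9z + 9) − (1/9)| = 27/(9(9z + 9)) < 27/(9·9z) = (1/3)/z.
Thus |(z - 2)/(9z + 9) − (1/9)| < ε whenever z > (1/3)/ε.
Take N = (1/3)/ε. If z > N then |(z - 2)/(9z + 9) − (1/9)| < (1/3)/z < ε.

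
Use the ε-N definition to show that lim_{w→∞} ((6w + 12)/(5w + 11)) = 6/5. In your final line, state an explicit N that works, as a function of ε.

Let ε > 0 be given. We seek N > 0 such that w > N implies |(6w + 12)/(5w + 11) − (6/5)| < ε.
(6w + 12)/(5w + 11) − (6/5) = (5(6w + 12) − 6(5w + 11)) / (5(5w + 11)) = -6/(5(5w + 11)).
For w > 0 we have 5w + 11 > 5w, so |(6w + 12)/(5w + 11) − (6/5)| = 6/(5(5w + 11)) < 6/(5·5w) = (6/25)/w.
Thus |(6w + 12)/(5w + 11) − (6/5)| < ε whenever w > (6/25)/ε.
Take N = (6/25)/ε. If w > N then |(6w + 12)/(5w + 11) − (6/5)| < (6/25)/w < ε.

N = (6/25)/ε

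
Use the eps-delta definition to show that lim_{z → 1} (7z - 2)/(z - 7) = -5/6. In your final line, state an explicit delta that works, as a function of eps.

delta = min(3, (18/47)eps)

Suppose eps > 0. We want delta > 0 with 0 < |z − 1| < delta ⇒ |(7z - 2)/(z - 7) + 5/6| < eps.
Combining over a common denominator, (7z - 2)/(z - 7) + 5/6 = [(7z - 2)·(-6) − 5·(z - 7)] / [(-6)·(z - 7)] = -47(z − 1) / ((-6)(z - 7)).
So |(7z - 2)/(z - 7) + 5/6| = 47|z − 1| / (6·|z − 7|).
Require delta ≤ 3, so |z − 7| ≥ |-6| − |z − 1| > 6 − 3 = 3.
Hence |(7z - 2)/(z - 7) + 5/6| < 47|z − 1|/(6·3) = (47/18)|z − 1|, which is < eps once |z − 1| < (18/47)eps.
Take delta = min(3, (18/47)eps). Then 0 < |z − 1| < delta forces both bounds, so |(7z - 2)/(z - 7) + 5/6| < eps.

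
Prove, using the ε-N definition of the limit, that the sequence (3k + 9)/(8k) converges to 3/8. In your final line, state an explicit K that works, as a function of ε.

K = (9/8)/ε

Let ε > 0. For k ≥ 1, |(3k + 9)/(8k) − (3/8)| = |72|/(8(8k)) = 72/(8(8k)).
Since 8k ≥ 8k for k ≥ 1, this is ≤ 72/(8·8k) = (9/8)/k.
So |(3k + 9)/(8k) − (3/8)| < ε whenever k > (9/8)/ε.
Take K = (9/8)/ε. If k > K then |(3k + 9)/(8k) − (3/8)| ≤ (9/8)/k < ε.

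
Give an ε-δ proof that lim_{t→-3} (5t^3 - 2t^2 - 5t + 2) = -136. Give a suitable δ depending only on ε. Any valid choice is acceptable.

Let ε > 0. We want δ > 0 such that 0 < |t + 3| < δ implies |(5t^3 - 2t^2 - 5t + 2) + 136| < ε.
(5t^3 - 2t^2 - 5t + 2) + 136 = 5t^3 - 2t^2 - 5t + 138 = (t + 3)(5t^2 - 17t + 46).
So |(5t^3 - 2t^2 - 5t + 2) + 136| = |t + 3|·|5t^2 - 17t + 46|.
Require δ ≤ 2. Then |t + 3| < 2 gives |t| < 5, and by the triangle inequality |5t^2 - 17t + 46| ≤ 5·5^2 + 17·5 + 46 = 256.
Hence |(5t^3 - 2t^2 - 5t + 2) + 136| ≤ 256|t + 3| < ε provided |t + 3| < ε/256.
Take δ = min(2, ε/256). Then 0 < |t + 3| < δ gives both |t + 3| < 2 and |t + 3| < ε/256, so |(5t^3 - 2t^2 - 5t + 2) + 136| < ε.

δ = min(2, ε/256)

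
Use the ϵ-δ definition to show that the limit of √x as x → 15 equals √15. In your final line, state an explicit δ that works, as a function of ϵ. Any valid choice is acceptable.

δ = min(15, √15·ϵ)

Let ϵ > 0 be given. We want δ > 0 such that 0 < |x − 15| < δ implies |√x − √15| < ϵ.
Multiplying by the conjugate, |√x − √15| = |x − 15|/(√x + √15).
Restrict δ ≤ 15 so that |x − 15| < 15 forces x > 0, and then √x + √15 > √15.
Hence |√x − √15| < |x − 15|/√15, which is < ϵ once |x − 15| < √15·ϵ.
Take δ = min(15, √15·ϵ). If 0 < |x − 15| < δ then x > 0 and |√x − √15| < |x − 15|/√15 < ϵ.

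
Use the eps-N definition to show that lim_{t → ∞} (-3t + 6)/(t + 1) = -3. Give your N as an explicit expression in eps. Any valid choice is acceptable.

N = 9/eps

Suppose eps > 0. We seek N > 0 such that t > N implies |(-3t + 6)/(t + 1) + 3| < eps.
(-3t + 6)/(t + 1) + 3 = ((-3t + 6) − (-3)(t + 1)) / ((t + 1)) = 9/((t + 1)).
For t > 0 we have t + 1 > t, so |(-3t + 6)/(t + 1) + 3| = 9/((t + 1)) < 9/(t) = 9/t.
Thus |(-3t + 6)/(t + 1) + 3| < eps whenever t > 9/eps.
Take N = 9/eps. If t > N then |(-3t + 6)/(t + 1) + 3| < 9/t < eps.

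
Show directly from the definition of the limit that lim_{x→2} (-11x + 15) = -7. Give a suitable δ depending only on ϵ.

δ = ϵ/11

Let ϵ > 0 be given. We need δ > 0 so that 0 < |x − 2| < δ implies |(-11x + 15) + 7| < ϵ.
|(-11x + 15) + 7| = |-11x + 22| = 11|x − 2|.
So 11|x − 2| < ϵ exactly when |x − 2| < ϵ/11.
Choosing δ = ϵ/11 gives |(-11x + 15) + 7| = 11|x − 2| < ϵ whenever |x − 2| < δ.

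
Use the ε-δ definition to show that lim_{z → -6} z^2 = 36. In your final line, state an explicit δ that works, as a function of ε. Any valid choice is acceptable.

Let ε > 0. We seek δ > 0 with 0 < |z + 6| < δ ⇒ |z^2 − 36| < ε.
Factor: z^2 − 36 = (z + 6)(z - 6), so |z^2 − 36| = |z + 6|·|z - 6|.
Restrict δ ≤ 1. Then |z + 6| < 1 gives |z| < 7, so by the triangle inequality |z - 6| ≤ 7 + 6 = 13.
Hence |z^2 − 36| ≤ 13|z + 6|, which is < ε once |z + 6| < ε/13.
Take δ = min(1, ε/13). If 0 < |z + 6| < δ then both bounds hold and |z^2 − 36| ≤ 13|z + 6| < 13·(ε/13) = ε.

δ = min(1, ε/13)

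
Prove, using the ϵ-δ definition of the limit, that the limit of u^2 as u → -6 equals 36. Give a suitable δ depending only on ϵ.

Let ϵ > 0. We seek δ > 0 with 0 < |u + 6| < δ ⇒ |u^2 − 36| < ϵ.
Factor: u^2 − 36 = (u + 6)(u - 6), so |u^2 − 36| = |u + 6|·|u - 6|.
Impose δ ≤ 2 so that |u| < 8; then |u - 6| ≤ 14.
Hence |u^2 − 36| ≤ 14|u + 6|, which is < ϵ once |u + 6| < ϵ/14.
Take δ = min(2, ϵ/14). If 0 < |u + 6| < δ then both bounds hold and |u^2 − 36| ≤ 14|u + 6| < 14·(ϵ/14) = ϵ.

δ = min(2, ϵ/14)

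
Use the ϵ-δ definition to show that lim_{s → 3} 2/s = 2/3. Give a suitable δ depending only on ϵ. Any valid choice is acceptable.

δ = min(3/2, (9/4)ϵ)

Fix ϵ > 0. We seek δ > 0 such that 0 < |s − 3| < δ implies |2/s − (2/3)| < ϵ.
|2/s − (2/3)| = 2·|3 − s|/(3·|s|) = 2|s − 3|/(3|s|).
Restrict δ ≤ 3/2. Then |s − 3| < 3/2 gives |s| > 3/2, so 3|s| > 9/2.
Then |2/s − (2/3)| < 2|s − 3|/(9/2), which is < ϵ when |s − 3| < (9/4)ϵ.
Take δ = min(3/2, (9/4)ϵ). Then 0 < |s − 3| < δ gives both |s − 3| < 3/2 and |s − 3| < (9/4)ϵ, so |2/s − (2/3)| < ϵ.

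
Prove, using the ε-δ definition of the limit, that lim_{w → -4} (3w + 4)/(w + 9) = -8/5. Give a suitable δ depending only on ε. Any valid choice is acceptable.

Let ε > 0 be given. We want δ > 0 with 0 < |w + 4| < δ ⇒ |(3w + 4)/(w + 9) + 8/5| < ε.
Combining over a common denominator, (3w + 4)/(w + 9) + 8/5 = [(3w + 4)·5 − (-8)·(w + 9)] / [5·(w + 9)] = 23(w + 4) / (5(w + 9)).
So |(3w + 4)/(w + 9) + 8/5| = 23|w + 4| / (5·|w + 9|).
Require δ ≤ 5/2, so |w + 9| ≥ |5| − |w + 4| > 5 − 5/2 = 5/2.
Hence |(3w + 4)/(w + 9) + 8/5| < 23|w + 4|/(5·(5/2)) = (46/25)|w + 4|, which is < ε once |w + 4| < (25/46)ε.
Take δ = min(5/2, (25/46)ε). Then 0 < |w + 4| < δ forces both bounds, so |(3w + 4)/(w + 9) + 8/5| < ε.

δ = min(5/2, (25/46)ε)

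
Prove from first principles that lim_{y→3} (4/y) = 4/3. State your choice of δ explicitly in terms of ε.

δ = min(3/2, (9/8)ε)

Suppose ε > 0. We seek δ > 0 such that 0 < |y − 3| < δ implies |4/y − (4/3)| < ε.
|4/y − (4/3)| = 4·|3 − y|/(3·|y|) = 4|y − 3|/(3|y|).
Restrict δ ≤ 3/2. Then |y − 3| < 3/2 gives |y| > 3/2, so 3|y| > 9/2.
Then |4/y − (4/3)| < 4|y − 3|/(9/2), which is < ε when |y − 3| < (9/8)ε.
Take δ = min(3/2, (9/8)ε). Then 0 < |y − 3| < δ gives both |y − 3| < 3/2 and |y − 3| < (9/8)ε, so |4/y − (4/3)| < ε.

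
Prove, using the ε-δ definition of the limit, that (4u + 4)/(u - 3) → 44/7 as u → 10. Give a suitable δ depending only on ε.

δ = min(7/2, (49/32)ε)

Fix ε > 0. We want δ > 0 with 0 < |u − 10| < δ ⇒ |(4u + 4)/(u - 3) − (44/7)| < ε.
Combining over a common denominator, (4u + 4)/(u - 3) − (44/7) = [(4u + 4)·7 − 44·(u - 3)] / [7·(u - 3)] = -16(u − 10) / (7(u - 3)).
So |(4u + 4)/(u - 3) − (44/7)| = 16|u − 10| / (7·|u − 3|).
Restrict δ ≤ 7/2. Then |u − 10| < 7/2 gives |u − 3| = |(u − 10) + 7| ≥ 7 − 7/2 = 7/2.
Hence |(4u + 4)/(u - 3) − (44/7)| < 16|u − 10|/(7·(7/2)) = (32/49)|u − 10|, which is < ε once |u − 10| < (49/32)ε.
Take δ = min(7/2, (49/32)ε). Then 0 < |u − 10| < δ forces both bounds, so |(4u + 4)/(u - 3) − (44/7)| < ε.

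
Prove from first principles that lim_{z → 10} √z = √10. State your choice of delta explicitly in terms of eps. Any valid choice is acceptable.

delta = min(10, √10·eps)

Fix eps > 0. We want delta > 0 such that 0 < |z − 10| < delta implies |√z − √10| < eps.
Rationalise: √z − √10 = (z − 10)/(√z + √10), so |√z − √10| = |z − 10|/(√z + √10).
Restrict delta ≤ 10 so that |z − 10| < 10 forces z > 0, and then √z + √10 > √10.
Hence |√z − √10| < |z − 10|/√10, which is < eps once |z − 10| < √10·eps.
Take delta = min(10, √10·eps). If 0 < |z − 10| < delta then z > 0 and |√z − √10| < |z − 10|/√10 < eps.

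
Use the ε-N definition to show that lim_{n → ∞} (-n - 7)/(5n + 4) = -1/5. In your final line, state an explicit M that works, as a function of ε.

Let ε > 0 be given. For n ≥ 1, |(-n - 7)/(5n + 4) + 1/5| = |-31|/(5(5n + 4)) = 31/(5(5n + 4)).
Since 5n + 4 ≥ 5n for n ≥ 1, this is ≤ 31/(5·5n) = (31/25)/n.
So |(-n - 7)/(5n + 4) + 1/5| < ε whenever n > (31/25)/ε.
Take M = (31/25)/ε. If n > M then |(-n - 7)/(5n + 4) + 1/5| ≤ (31/25)/n < ε.

M = (31/25)/ε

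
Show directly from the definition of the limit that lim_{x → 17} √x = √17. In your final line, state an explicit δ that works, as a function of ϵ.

Let ϵ > 0. We want δ > 0 such that 0 < |x − 17| < δ implies |√x − √17| < ϵ.
Multiplying by the conjugate, |√x − √17| = |x − 17|/(√x + √17).
Restrict δ ≤ 17 so that |x − 17| < 17 forces x > 0, and then √x + √17 > √17.
Hence |√x − √17| < |x − 17|/√17, which is < ϵ once |x − 17| < √17·ϵ.
Take δ = min(17, √17·ϵ). If 0 < |x − 17| < δ then x > 0 and |√x − √17| < |x − 17|/√17 < ϵ.

δ = min(17, √17·ϵ)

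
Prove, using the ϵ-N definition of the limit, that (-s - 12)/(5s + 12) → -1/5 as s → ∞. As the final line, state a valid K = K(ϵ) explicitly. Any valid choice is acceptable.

Fix ϵ > 0. We seek K > 0 such that s > K implies |(-s - 12)/(5s + 12) + 1/5| < ϵ.
(-s - 12)/(5s + 12) + 1/5 = (5(-s - 12) − (-1)(5s + 12)) / (5(5s + 12)) = -48/(5(5s + 12)).
For s > 0 we have 5s + 12 > 5s, so |(-s - 12)/(5s + 12) + 1/5| = 48/(5(5s + 12)) < 48/(5·5s) = (48/25)/s.
Thus |(-s - 12)/(5s + 12) + 1/5| < ϵ whenever s > (48/25)/ϵ.
Take K = (48/25)/ϵ. If s > K then |(-s - 12)/(5s + 12) + 1/5| < (48/25)/s < ϵ.

K = (48/25)/ϵ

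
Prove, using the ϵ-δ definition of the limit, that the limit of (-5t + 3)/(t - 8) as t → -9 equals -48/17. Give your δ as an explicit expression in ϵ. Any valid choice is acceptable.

Fix ϵ > 0. We want δ > 0 with 0 < |t + 9| < δ ⇒ |(-5t + 3)/(t - 8) + 48/17| < ϵ.
Combining over a common denominator, (-5t + 3)/(t - 8) + 48/17 = [(-5t + 3)·(-17) − 48·(t - 8)] / [(-17)·(t - 8)] = 37(t + 9) / ((-17)(t - 8)).
So |(-5t + 3)/(t - 8) + 48/17| = 37|t + 9| / (17·|t − 8|).
Require δ ≤ 17/2, so |t − 8| ≥ |-17| − |t + 9| > 17 − 17/2 = 17/2.
Hence |(-5t + 3)/(t - 8) + 48/17| < 37|t + 9|/(17·(17/2)) = (74/289)|t + 9|, which is < ϵ once |t + 9| < (289/74)ϵ.
Take δ = min(17/2, (289/74)ϵ). Then 0 < |t + 9| < δ forces both bounds, so |(-5t + 3)/(t - 8) + 48/17| < ϵ.

δ = min(17/2, (289/74)ϵ)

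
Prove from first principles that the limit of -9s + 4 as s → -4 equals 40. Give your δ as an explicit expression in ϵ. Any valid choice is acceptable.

Fix ϵ > 0. We need δ > 0 so that 0 < |s + 4| < δ implies |(-9s + 4) − 40| < ϵ.
|(-9s + 4) − 40| = |-9s - 36| = 9|s + 4|.
Thus it suffices that |s + 4| < ϵ/9.
Take δ = ϵ/9. If 0 < |s + 4| < δ then |(-9s + 4) − 40| = 9|s + 4| < 9·(ϵ/9) = ϵ.

δ = ϵ/9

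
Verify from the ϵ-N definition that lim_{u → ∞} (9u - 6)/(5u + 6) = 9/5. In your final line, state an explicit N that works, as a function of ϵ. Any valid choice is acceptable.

Let ϵ > 0. We seek N > 0 such that u > N implies |(9u - 6)/(5u + 6) − (9/5)| < ϵ.
(9u - 6)/(5u + 6) − (9/5) = (5(9u - 6) − 9(5u + 6)) / (5(5u + 6)) = -84/(5(5u + 6)).
For u > 0 we have 5u + 6 > 5u, so |(9u - 6)/(5u + 6) − (9/5)| = 84/(5(5u + 6)) < 84/(5·5u) = (84/25)/u.
Thus |(9u - 6)/(5u + 6) − (9/5)| < ϵ whenever u > (84/25)/ϵ.
Take N = (84/25)/ϵ. If u > N then |(9u - 6)/(5u + 6) − (9/5)| < (84/25)/u < ϵ.

N = (84/25)/ϵ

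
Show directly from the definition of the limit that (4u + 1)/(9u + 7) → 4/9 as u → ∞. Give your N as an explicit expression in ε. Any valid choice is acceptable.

Fix ε > 0. We seek N > 0 such that u > N implies |(4u + 1)/(9u + 7) − (4/9)| < ε.
(4u + 1)/(9u + 7) − (4/9) = (9(4u + 1) − 4(9u + 7)) / (9(9u + 7)) = -19/(9(9u + 7)).
For u > 0 we have 9u + 7 > 9u, so |(4u + 1)/(9u + 7) − (4/9)| = 19/(9(9u + 7)) < 19/(9·9u) = (19/81)/u.
Thus |(4u + 1)/(9u + 7) − (4/9)| < ε whenever u > (19/81)/ε.
Take N = (19/81)/ε. If u > N then |(4u + 1)/(9u + 7) − (4/9)| < (19/81)/u < ε.

N = (19/81)/ε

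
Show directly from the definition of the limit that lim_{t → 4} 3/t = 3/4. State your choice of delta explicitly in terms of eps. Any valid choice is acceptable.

Let eps > 0. We seek delta > 0 such that 0 < |t − 4| < delta implies |3/t − (3/4)| < eps.
|3/t − (3/4)| = 3·|4 − t|/(4·|t|) = 3|t − 4|/(4|t|).
Restrict delta ≤ 2. Then |t − 4| < 2 gives |t| > 2, so 4|t| > 8.
Then |3/t − (3/4)| < 3|t − 4|/8, which is < eps when |t − 4| < (8/3)eps.
Take delta = min(2, (8/3)eps). Then 0 < |t − 4| < delta gives both |t − 4| < 2 and |t − 4| < (8/3)eps, so |3/t − (3/4)| < eps.

delta = min(2, (8/3)eps)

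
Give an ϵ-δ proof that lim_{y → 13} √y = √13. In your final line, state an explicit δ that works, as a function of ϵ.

Let ϵ > 0. We want δ > 0 such that 0 < |y − 13| < δ implies |√y − √13| < ϵ.
Rationalise: √y − √13 = (y − 13)/(√y + √13), so |√y − √13| = |y − 13|/(√y + √13).
Restrict δ ≤ 13 so that |y − 13| < 13 forces y > 0, and then √y + √13 > √13.
Hence |√y − √13| < |y − 13|/√13, which is < ϵ once |y − 13| < √13·ϵ.
Take δ = min(13, √13·ϵ). If 0 < |y − 13| < δ then y > 0 and |√y − √13| < |y − 13|/√13 < ϵ.

δ = min(13, √13·ϵ)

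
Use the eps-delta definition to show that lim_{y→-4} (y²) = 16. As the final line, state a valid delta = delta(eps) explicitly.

Let eps > 0. We seek delta > 0 with 0 < |y + 4| < delta ⇒ |y² − 16| < eps.
Factor: y² − 16 = (y + 4)(y - 4), so |y² − 16| = |y + 4|·|y - 4|.
Restrict delta ≤ 2. Then |y + 4| < 2 gives |y| < 6, so by the triangle inequality |y - 4| ≤ 6 + 4 = 10.
Hence |y² − 16| ≤ 10|y + 4|, which is < eps once |y + 4| < eps/10.
Take delta = min(2, eps/10). If 0 < |y + 4| < delta then both bounds hold and |y² − 16| ≤ 10|y + 4| < 10·(eps/10) = eps.

delta = min(2, eps/10)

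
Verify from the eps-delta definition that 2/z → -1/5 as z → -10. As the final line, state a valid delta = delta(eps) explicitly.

delta = min(5, 25eps)

Suppose eps > 0. We seek delta > 0 such that 0 < |z + 10| < delta implies |2/z + 1/5| < eps.
|2/z + 1/5| = 2·|-10 − z|/(10·|z|) = 2|z + 10|/(10|z|).
Restrict delta ≤ 5. Then |z + 10| < 5 gives |z| > 5, so 10|z| > 50.
Then |2/z + 1/5| < 2|z + 10|/50, which is < eps when |z + 10| < 25eps.
Take delta = min(5, 25eps). Then 0 < |z + 10| < delta gives both |z + 10| < 5 and |z + 10| < 25eps, so |2/z + 1/5| < eps.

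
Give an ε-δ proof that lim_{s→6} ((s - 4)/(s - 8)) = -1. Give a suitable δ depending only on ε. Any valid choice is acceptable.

δ = min(1, (1/2)ε)

Suppose ε > 0. We want δ > 0 with 0 < |s − 6| < δ ⇒ |(s - 4)/(s - 8) + 1| < ε.
Combining over a common denominator, (s - 4)/(s - 8) + 1 = [(s - 4)·(-2) − 2·(s - 8)] / [(-2)·(s - 8)] = -4(s − 6) / ((-2)(s - 8)).
So |(s - 4)/(s - 8) + 1| = 4|s − 6| / (2·|s − 8|).
Restrict δ ≤ 1. Then |s − 6| < 1 gives |s − 8| = |(s − 6) + (-2)| ≥ 2 − 1 = 1.
Hence |(s - 4)/(s - 8) + 1| < 4|s − 6|/(2·1) = 2|s − 6|, which is < ε once |s − 6| < (1/2)ε.
Take δ = min(1, (1/2)ε). Then 0 < |s − 6| < δ forces both bounds, so |(s - 4)/(s - 8) + 1| < ε.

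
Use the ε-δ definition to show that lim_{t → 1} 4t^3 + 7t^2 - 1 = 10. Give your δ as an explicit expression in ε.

Fix ε > 0. We want δ > 0 such that 0 < |t − 1| < δ implies |(4t^3 + 7t^2 - 1) − 10| < ε.
(4t^3 + 7t^2 - 1) − 10 = 4t^3 + 7t^2 - 11 = (t − 1)(4t^2 + 11t + 11).
So |(4t^3 + 7t^2 - 1) − 10| = |t − 1|·|4t^2 + 11t + 11|.
Assume first that |t − 1| < 1, so |t| < 2. Then |4t^2 + 11t + 11| ≤ 4·2^2 + 11·2 + 11 = 49.
Hence |(4t^3 + 7t^2 - 1) − 10| ≤ 49|t − 1| < ε provided |t − 1| < ε/49.
Take δ = min(1, ε/49). Then 0 < |t − 1| < δ gives both |t − 1| < 1 and |t − 1| < ε/49, so |(4t^3 + 7t^2 - 1) − 10| < ε.

δ = min(1, ε/49)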